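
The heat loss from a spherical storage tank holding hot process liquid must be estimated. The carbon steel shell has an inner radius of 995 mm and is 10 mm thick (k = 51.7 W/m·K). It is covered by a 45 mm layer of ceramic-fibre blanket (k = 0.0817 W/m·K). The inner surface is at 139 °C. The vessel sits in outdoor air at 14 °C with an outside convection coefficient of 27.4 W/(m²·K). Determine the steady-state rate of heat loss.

Radial (spherical) resistances in series:
R_carbon steel shell = (1/0.995 − 1/1.005)/(4π×51.7) = 1.539×10^-5 K/W
R_ceramic-fibre blanket = (1/1.005 − 1/1.05)/(4π×0.0817) = 0.04154 K/W
R_outer film = 1/(h·4πr_o²) = 1/(27.4×4π×1.05²) = 0.002634 K/W
R_total = 0.04419 K/W
Q = ΔT/R_total = 125/0.04419

Q ≈ 2830 W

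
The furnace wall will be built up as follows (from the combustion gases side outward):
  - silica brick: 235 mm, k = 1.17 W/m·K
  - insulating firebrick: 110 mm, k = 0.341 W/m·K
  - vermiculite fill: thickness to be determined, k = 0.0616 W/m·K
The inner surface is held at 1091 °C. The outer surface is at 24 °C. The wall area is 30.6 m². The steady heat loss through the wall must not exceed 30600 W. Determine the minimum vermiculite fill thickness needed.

L ≈ 33.5 mm

Series thermal resistances:
R_silica brick = L/(kA) = 0.235/(1.17×30.6) = 0.006564 K/W
R_insulating firebrick = L/(kA) = 0.11/(0.341×30.6) = 0.01054 K/W
Sum of the known resistances R_other = 0.01711 K/W
Required total resistance R_tot = ΔT/Q_allow = 1067/30600 = 0.03487 K/W
R_vermiculite fill = R_tot − R_other = 0.01776 K/W
L = R·k·A = 0.01776×0.0616×30.6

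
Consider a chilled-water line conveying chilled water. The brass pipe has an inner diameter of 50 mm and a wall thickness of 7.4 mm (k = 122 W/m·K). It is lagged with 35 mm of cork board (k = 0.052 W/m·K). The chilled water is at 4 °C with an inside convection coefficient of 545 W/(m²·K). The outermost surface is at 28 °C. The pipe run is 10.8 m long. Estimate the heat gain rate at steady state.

For a radial system each layer contributes R = ln(r_out/r_in)/(2πkL); films add R = 1/(hA).
R_inner film = 1/(h_i·2πr₁L) = 1/(545×2π×0.025×10.8) = 0.001082 K/W
R_brass pipe wall = ln(32.4/25)/(2π×122×10.8) = 3.132×10^-5 K/W
R_cork board = ln(67.4/32.4)/(2π×0.052×10.8) = 0.2076 K/W
R_total = 0.2087 K/W
Q = ΔT/R_total = 24/0.2087

Q ≈ 115 W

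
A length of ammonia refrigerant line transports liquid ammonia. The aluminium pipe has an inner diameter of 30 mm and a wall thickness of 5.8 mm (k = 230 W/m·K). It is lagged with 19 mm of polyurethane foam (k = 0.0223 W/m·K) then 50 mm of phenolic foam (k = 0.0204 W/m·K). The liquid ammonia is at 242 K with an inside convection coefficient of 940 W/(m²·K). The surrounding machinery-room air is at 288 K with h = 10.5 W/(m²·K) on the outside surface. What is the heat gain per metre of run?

q′ ≈ 4.12 W/m

Per-layer cylindrical resistances, series-summed:
R_inner film = 1/(h_i·2πr₁L) = 1/(940×2π×0.015×1) = 0.01129 K/W
R_aluminium pipe wall = ln(20.8/15)/(2π×230×1) = 2.262×10^-4 K/W
R_polyurethane foam = ln(39.8/20.8)/(2π×0.0223×1) = 4.631 K/W
R_phenolic foam = ln(89.8/39.8)/(2π×0.0204×1) = 6.348 K/W
R_outer film = 1/(h_o·2πr_oL) = 1/(10.5×2π×0.0898×1) = 0.1688 K/W
R_total = 11.16 K/W
Q = ΔT/R_total = 46/11.16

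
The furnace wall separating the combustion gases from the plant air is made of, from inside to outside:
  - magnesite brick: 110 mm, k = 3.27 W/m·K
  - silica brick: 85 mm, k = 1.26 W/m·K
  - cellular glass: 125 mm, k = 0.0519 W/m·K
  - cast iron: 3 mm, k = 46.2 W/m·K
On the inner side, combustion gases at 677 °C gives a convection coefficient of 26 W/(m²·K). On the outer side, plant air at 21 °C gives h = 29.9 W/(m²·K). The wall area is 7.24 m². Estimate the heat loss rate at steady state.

Thermal resistances in series:
R_inner film = 1/(h_i·A) = 1/(26×7.24) = 0.005312 K/W
R_magnesite brick = L/(kA) = 0.11/(3.27×7.24) = 0.004646 K/W
R_silica brick = L/(kA) = 0.085/(1.26×7.24) = 0.009318 K/W
R_cellular glass = L/(kA) = 0.125/(0.0519×7.24) = 0.3327 K/W
R_cast iron = L/(kA) = 0.003/(46.2×7.24) = 8.969×10^-6 K/W
R_outer film = 1/(h_o·A) = 1/(29.9×7.24) = 0.004619 K/W
R_total = 0.3566 K/W
Q = ΔT / R_total = 656 / 0.3566

Q ≈ 1840 W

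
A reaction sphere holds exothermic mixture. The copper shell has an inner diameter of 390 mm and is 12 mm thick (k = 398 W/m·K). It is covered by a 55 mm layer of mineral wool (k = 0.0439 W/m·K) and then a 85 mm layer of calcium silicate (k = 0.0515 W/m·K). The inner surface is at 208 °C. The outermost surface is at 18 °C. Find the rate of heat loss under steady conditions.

Q ≈ 57.9 W

For a spherical shell R = (1/r₁ − 1/r₂)/(4πk); film R = 1/(h·4πr²). In series:
R_copper shell = (1/0.195 − 1/0.207)/(4π×398) = 5.944×10^-5 K/W
R_mineral wool = (1/0.207 − 1/0.262)/(4π×0.0439) = 1.838 K/W
R_calcium silicate = (1/0.262 − 1/0.347)/(4π×0.0515) = 1.445 K/W
R_total = 3.283 K/W
Q = ΔT/R_total = 190/3.283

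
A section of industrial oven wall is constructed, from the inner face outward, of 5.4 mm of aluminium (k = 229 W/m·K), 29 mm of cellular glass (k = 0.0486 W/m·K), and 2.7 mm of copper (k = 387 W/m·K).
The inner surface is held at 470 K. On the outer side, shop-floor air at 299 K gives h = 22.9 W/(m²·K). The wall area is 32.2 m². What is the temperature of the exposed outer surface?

T ≈ 311 K

Using the resistance-network approach (series):
R_aluminium = L/(kA) = 0.0054/(229×32.2) = 7.323×10^-7 K/W
R_cellular glass = L/(kA) = 0.029/(0.0486×32.2) = 0.01853 K/W
R_copper = L/(kA) = 0.0027/(387×32.2) = 2.167×10^-7 K/W
R_outer film = 1/(h_o·A) = 1/(22.9×32.2) = 0.001356 K/W
R_total = 0.01989 K/W;  Q = ΔT/R_total = 171/0.01989 = 8598 W
T_interface = T_inner − Q·ΣR(inner→interface) = 470 − 8600×0.01853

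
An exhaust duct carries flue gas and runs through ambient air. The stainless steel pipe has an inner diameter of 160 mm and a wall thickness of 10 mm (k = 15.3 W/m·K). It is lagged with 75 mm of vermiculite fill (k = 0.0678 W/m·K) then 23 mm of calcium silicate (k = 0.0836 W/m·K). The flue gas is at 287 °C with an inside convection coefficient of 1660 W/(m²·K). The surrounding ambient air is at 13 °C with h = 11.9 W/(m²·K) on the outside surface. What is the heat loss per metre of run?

q′ ≈ 157 W/m

Cylindrical conduction, so R = ln(r₂/r₁)/(2πkL) per layer, in series:
R_inner film = 1/(h_i·2πr₁L) = 1/(1660×2π×0.08×1) = 0.001198 K/W
R_stainless steel pipe wall = ln(90/80)/(2π×15.3×1) = 0.001225 K/W
R_vermiculite fill = ln(165/90)/(2π×0.0678×1) = 1.423 K/W
R_calcium silicate = ln(188/165)/(2π×0.0836×1) = 0.2484 K/W
R_outer film = 1/(h_o·2πr_oL) = 1/(11.9×2π×0.188×1) = 0.07114 K/W
R_total = 1.745 K/W
Q = ΔT/R_total = 274/1.745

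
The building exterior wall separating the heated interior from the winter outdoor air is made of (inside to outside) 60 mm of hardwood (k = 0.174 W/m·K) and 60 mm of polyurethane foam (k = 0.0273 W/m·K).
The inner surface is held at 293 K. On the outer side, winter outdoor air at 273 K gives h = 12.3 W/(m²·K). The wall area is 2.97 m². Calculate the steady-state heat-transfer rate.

Treating each layer as a thermal resistance in series:
R_hardwood = L/(kA) = 0.06/(0.174×2.97) = 0.1161 K/W
R_polyurethane foam = L/(kA) = 0.06/(0.0273×2.97) = 0.74 K/W
R_outer film = 1/(h_o·A) = 1/(12.3×2.97) = 0.02737 K/W
R_total = 0.8835 K/W
Q = ΔT / R_total = 20 / 0.8835

Q ≈ 22.6 W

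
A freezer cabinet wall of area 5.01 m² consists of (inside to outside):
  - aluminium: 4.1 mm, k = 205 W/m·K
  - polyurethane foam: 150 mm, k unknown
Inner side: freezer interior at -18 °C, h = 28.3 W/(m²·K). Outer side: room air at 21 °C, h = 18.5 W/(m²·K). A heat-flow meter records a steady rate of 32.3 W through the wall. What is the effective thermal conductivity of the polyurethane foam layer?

Series thermal resistances:
R_inner film = 1/(h_i·A) = 1/(28.3×5.01) = 0.007053 K/W
R_aluminium = L/(kA) = 0.0041/(205×5.01) = 3.992×10^-6 K/W
R_outer film = 1/(h_o·A) = 1/(18.5×5.01) = 0.01079 K/W
Sum of known resistances R_other = 0.01785 K/W
Total R = ΔT/Q = 39/32.3 = 1.207 K/W
R_polyurethane foam = R_total − R_other = 1.19 K/W
k = L/(R·A) = 0.15/(1.19×5.01)

k ≈ 0.0252 W/(m·K)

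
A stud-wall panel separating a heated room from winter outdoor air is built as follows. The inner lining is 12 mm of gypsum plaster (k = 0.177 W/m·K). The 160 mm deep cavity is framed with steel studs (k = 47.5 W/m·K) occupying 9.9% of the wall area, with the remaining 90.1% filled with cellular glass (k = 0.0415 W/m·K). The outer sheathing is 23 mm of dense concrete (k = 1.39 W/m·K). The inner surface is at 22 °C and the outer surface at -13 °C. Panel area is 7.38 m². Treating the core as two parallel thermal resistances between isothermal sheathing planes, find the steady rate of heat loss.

Sheathing layers in series; stud and cavity paths in parallel between them.
R_inner = 0.012/(0.177×7.38) = 0.009187 K/W
R_stud  = 0.16/(47.5×0.099×7.38) = 0.00461 K/W
R_cav   = 0.16/(0.0415×0.901×7.38) = 0.5798 K/W
1/R_core = 1/R_stud + 1/R_cav → R_core = 0.004574 K/W
R_outer = 0.023/(1.39×7.38) = 0.002242 K/W
R_total = 0.016 K/W
Q = ΔT/R_total = 35/0.016

Q ≈ 2190 W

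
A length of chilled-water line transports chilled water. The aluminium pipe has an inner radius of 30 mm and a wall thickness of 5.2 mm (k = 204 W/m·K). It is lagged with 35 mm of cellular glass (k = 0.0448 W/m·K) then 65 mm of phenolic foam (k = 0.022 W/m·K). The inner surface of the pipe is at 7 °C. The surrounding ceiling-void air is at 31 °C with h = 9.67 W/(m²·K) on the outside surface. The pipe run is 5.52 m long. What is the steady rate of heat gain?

Q ≈ 18.1 W

For a radial system each layer contributes R = ln(r_out/r_in)/(2πkL); films add R = 1/(hA).
R_aluminium pipe wall = ln(35.2/30)/(2π×204×5.52) = 2.259×10^-5 K/W
R_cellular glass = ln(70.2/35.2)/(2π×0.0448×5.52) = 0.4443 K/W
R_phenolic foam = ln(135.2/70.2)/(2π×0.022×5.52) = 0.859 K/W
R_outer film = 1/(h_o·2πr_oL) = 1/(9.67×2π×0.1352×5.52) = 0.02205 K/W
R_total = 1.325 K/W
Q = ΔT/R_total = 24/1.325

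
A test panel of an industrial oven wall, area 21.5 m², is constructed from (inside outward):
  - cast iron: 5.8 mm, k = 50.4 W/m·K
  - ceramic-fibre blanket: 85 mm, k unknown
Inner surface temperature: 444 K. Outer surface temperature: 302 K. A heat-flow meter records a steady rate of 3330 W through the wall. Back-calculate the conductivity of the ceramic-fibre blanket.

k ≈ 0.0927 W/(m·K)

Using the resistance-network approach (series):
R_cast iron = L/(kA) = 0.0058/(50.4×21.5) = 5.353×10^-6 K/W
Sum of known resistances R_other = 5.353×10^-6 K/W
Total R = ΔT/Q = 142/3330 = 0.04264 K/W
R_ceramic-fibre blanket = R_total − R_other = 0.04264 K/W
k = L/(R·A) = 0.085/(0.04264×21.5)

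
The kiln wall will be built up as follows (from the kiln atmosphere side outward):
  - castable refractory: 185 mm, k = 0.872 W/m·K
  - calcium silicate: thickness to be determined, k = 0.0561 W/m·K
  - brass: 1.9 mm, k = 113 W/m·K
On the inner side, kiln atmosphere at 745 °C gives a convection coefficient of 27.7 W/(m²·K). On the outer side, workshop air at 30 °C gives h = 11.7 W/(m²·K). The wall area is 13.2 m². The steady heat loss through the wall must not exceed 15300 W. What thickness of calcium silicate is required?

Series thermal resistances:
R_inner film = 1/(h_i·A) = 1/(27.7×13.2) = 0.002735 K/W
R_castable refractory = L/(kA) = 0.185/(0.872×13.2) = 0.01607 K/W
R_brass = L/(kA) = 0.0019/(113×13.2) = 1.274×10^-6 K/W
R_outer film = 1/(h_o·A) = 1/(11.7×13.2) = 0.006475 K/W
Sum of the known resistances R_other = 0.02528 K/W
Required total resistance R_tot = ΔT/Q_allow = 715/15300 = 0.04673 K/W
R_calcium silicate = R_tot − R_other = 0.02145 K/W
L = R·k·A = 0.02145×0.0561×13.2

L ≈ 15.9 mm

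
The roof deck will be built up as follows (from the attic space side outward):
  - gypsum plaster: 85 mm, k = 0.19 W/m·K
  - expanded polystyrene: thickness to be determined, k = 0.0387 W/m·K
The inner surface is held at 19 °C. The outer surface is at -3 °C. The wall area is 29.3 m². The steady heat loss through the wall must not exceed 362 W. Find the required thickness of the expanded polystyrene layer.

L ≈ 51.6 mm

Series thermal resistances:
R_gypsum plaster = L/(kA) = 0.085/(0.19×29.3) = 0.01527 K/W
Sum of the known resistances R_other = 0.01527 K/W
Required total resistance R_tot = ΔT/Q_allow = 22/362 = 0.06077 K/W
R_expanded polystyrene = R_tot − R_other = 0.0455 K/W
L = R·k·A = 0.0455×0.0387×29.3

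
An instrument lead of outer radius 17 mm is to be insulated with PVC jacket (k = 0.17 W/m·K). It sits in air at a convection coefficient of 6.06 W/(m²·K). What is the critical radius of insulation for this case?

For a cylinder r_cr = k/h = 0.17/6.06
r_cr = 28.1 mm; since the bare radius (17 mm) is below r_cr, adding a thin layer of insulation will *increase* heat loss.

r_cr ≈ 28.1 mm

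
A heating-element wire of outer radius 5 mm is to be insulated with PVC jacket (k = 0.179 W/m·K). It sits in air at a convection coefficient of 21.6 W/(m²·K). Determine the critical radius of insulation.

For a cylinder r_cr = k/h = 0.179/21.6
r_cr = 8.29 mm; since the bare radius (5 mm) is below r_cr, adding a thin layer of insulation will *increase* heat loss.

r_cr ≈ 8.29 mm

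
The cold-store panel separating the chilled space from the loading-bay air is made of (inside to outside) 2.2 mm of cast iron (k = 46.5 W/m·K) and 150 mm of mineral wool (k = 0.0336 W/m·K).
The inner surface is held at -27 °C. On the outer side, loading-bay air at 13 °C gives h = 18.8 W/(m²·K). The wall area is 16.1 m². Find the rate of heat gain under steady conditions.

Using the resistance-network approach (series):
R_cast iron = L/(kA) = 0.0022/(46.5×16.1) = 2.939×10^-6 K/W
R_mineral wool = L/(kA) = 0.15/(0.0336×16.1) = 0.2773 K/W
R_outer film = 1/(h_o·A) = 1/(18.8×16.1) = 0.003304 K/W
R_total = 0.2806 K/W
Q = ΔT / R_total = 40 / 0.2806

Q ≈ 143 W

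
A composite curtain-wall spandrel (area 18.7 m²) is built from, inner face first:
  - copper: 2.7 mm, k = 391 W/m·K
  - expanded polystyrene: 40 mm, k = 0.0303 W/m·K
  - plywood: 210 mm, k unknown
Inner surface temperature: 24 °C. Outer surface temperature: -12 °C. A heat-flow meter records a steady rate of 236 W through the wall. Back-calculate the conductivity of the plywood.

k ≈ 0.137 W/(m·K)

Model the wall as resistances in series:
R_copper = L/(kA) = 0.0027/(391×18.7) = 3.693×10^-7 K/W
R_expanded polystyrene = L/(kA) = 0.04/(0.0303×18.7) = 0.0706 K/W
Sum of known resistances R_other = 0.0706 K/W
Total R = ΔT/Q = 36/236 = 0.1525 K/W
R_plywood = R_total − R_other = 0.08195 K/W
k = L/(R·A) = 0.21/(0.08195×18.7)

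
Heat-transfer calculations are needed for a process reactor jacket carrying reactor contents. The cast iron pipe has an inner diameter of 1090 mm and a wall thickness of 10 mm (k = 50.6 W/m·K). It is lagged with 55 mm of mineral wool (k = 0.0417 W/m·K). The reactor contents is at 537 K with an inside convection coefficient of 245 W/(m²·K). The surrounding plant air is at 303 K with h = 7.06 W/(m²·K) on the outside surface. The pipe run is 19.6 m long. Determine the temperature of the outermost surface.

T ≈ 325 K

For a radial system each layer contributes R = ln(r_out/r_in)/(2πkL); films add R = 1/(hA).
R_inner film = 1/(h_i·2πr₁L) = 1/(245×2π×0.545×19.6) = 6.081×10^-5 K/W
R_cast iron pipe wall = ln(555/545)/(2π×50.6×19.6) = 2.918×10^-6 K/W
R_mineral wool = ln(610/555)/(2π×0.0417×19.6) = 0.0184 K/W
R_outer film = 1/(h_o·2πr_oL) = 1/(7.06×2π×0.61×19.6) = 0.001886 K/W
R_total = 0.02035 K/W
Q = ΔT/R_total = 234/0.02035
Q = 11500 W
T_interface = T_inner − Q·ΣR(inner→interface) = 537 − 11500×0.01846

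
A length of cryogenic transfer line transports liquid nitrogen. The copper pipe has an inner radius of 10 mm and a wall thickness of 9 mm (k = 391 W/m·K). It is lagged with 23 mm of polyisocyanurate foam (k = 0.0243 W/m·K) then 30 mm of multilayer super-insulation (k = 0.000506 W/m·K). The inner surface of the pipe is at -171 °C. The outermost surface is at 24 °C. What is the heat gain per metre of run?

Treating each annulus and film as a series resistance:
R_copper pipe wall = ln(19/10)/(2π×391×1) = 2.613×10^-4 K/W
R_polyisocyanurate foam = ln(42/19)/(2π×0.0243×1) = 5.195 K/W
R_multilayer super-insulation = ln(72/42)/(2π×0.000506×1) = 169.5 K/W
R_total = 174.7 K/W
Q = ΔT/R_total = 195/174.7

q′ ≈ 1.12 W/m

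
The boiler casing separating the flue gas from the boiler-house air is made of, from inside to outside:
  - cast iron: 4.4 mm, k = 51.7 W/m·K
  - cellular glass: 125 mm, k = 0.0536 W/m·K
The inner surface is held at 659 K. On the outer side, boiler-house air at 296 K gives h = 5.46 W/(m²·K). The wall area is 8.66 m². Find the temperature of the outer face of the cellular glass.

T ≈ 322 K

Model the wall as resistances in series:
R_cast iron = L/(kA) = 0.0044/(51.7×8.66) = 9.828×10^-6 K/W
R_cellular glass = L/(kA) = 0.125/(0.0536×8.66) = 0.2693 K/W
R_outer film = 1/(h_o·A) = 1/(5.46×8.66) = 0.02115 K/W
R_total = 0.2905 K/W;  Q = ΔT/R_total = 363/0.2905 = 1250 W
T_interface = T_inner − Q·ΣR(inner→interface) = 659 − 1250×0.2693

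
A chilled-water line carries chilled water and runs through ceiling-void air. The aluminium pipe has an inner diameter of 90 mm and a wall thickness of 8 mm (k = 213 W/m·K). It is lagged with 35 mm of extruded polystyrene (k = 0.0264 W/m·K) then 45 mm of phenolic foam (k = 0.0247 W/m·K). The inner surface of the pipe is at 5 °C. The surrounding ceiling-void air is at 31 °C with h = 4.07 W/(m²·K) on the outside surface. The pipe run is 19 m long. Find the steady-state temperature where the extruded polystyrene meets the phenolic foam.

T ≈ 18.2 °C

Radial resistances (cylindrical: R_cond = ln(r_o/r_i)/(2πkL), R_conv = 1/(h·2πrL)):
R_aluminium pipe wall = ln(53/45)/(2π×213×19) = 6.435×10^-6 K/W
R_extruded polystyrene = ln(88/53)/(2π×0.0264×19) = 0.1609 K/W
R_phenolic foam = ln(133/88)/(2π×0.0247×19) = 0.1401 K/W
R_outer film = 1/(h_o·2πr_oL) = 1/(4.07×2π×0.133×19) = 0.01547 K/W
R_total = 0.3164 K/W
Q = ΔT/R_total = 26/0.3164
Q = 82.2 W
T_interface = T_inner + Q·ΣR(inner→interface) = 5 + 82.2×0.1609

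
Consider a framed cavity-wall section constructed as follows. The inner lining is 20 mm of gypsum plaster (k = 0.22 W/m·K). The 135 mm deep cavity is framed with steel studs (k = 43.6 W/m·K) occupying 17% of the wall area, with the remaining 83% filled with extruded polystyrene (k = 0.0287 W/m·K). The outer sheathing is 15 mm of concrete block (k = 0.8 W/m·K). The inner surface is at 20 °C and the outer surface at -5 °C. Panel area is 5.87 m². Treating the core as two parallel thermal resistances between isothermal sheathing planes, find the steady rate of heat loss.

Sheathing layers in series; stud and cavity paths in parallel between them.
R_inner = 0.02/(0.22×5.87) = 0.01549 K/W
R_stud  = 0.135/(43.6×0.17×5.87) = 0.003103 K/W
R_cav   = 0.135/(0.0287×0.83×5.87) = 0.9655 K/W
1/R_core = 1/R_stud + 1/R_cav → R_core = 0.003093 K/W
R_outer = 0.015/(0.8×5.87) = 0.003194 K/W
R_total = 0.02177 K/W
Q = ΔT/R_total = 25/0.02177

Q ≈ 1150 W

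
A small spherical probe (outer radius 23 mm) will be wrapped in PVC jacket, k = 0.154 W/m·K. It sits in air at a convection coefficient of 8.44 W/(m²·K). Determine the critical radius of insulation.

r_cr ≈ 36.5 mm

For a sphere r_cr = 2k/h = 2×0.154/8.44
r_cr = 36.5 mm; since the bare radius (23 mm) is below r_cr, adding a thin layer of insulation will *increase* heat loss.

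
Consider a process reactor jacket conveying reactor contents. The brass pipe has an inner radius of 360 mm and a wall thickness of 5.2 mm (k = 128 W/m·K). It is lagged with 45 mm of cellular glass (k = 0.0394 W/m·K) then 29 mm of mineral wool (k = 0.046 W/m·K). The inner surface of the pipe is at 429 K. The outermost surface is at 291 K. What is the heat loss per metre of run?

q′ ≈ 196 W/m

Cylindrical conduction, so R = ln(r₂/r₁)/(2πkL) per layer, in series:
R_brass pipe wall = ln(365.2/360)/(2π×128×1) = 1.783×10^-5 K/W
R_cellular glass = ln(410.2/365.2)/(2π×0.0394×1) = 0.4694 K/W
R_mineral wool = ln(439.2/410.2)/(2π×0.046×1) = 0.2363 K/W
R_total = 0.7057 K/W
Q = ΔT/R_total = 138/0.7057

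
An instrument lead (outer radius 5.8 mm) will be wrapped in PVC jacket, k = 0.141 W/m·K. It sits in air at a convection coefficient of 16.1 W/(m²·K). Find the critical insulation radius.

r_cr ≈ 8.76 mm

For a cylinder r_cr = k/h = 0.141/16.1
r_cr = 8.76 mm; since the bare radius (5.8 mm) is below r_cr, adding a thin layer of insulation will *increase* heat loss.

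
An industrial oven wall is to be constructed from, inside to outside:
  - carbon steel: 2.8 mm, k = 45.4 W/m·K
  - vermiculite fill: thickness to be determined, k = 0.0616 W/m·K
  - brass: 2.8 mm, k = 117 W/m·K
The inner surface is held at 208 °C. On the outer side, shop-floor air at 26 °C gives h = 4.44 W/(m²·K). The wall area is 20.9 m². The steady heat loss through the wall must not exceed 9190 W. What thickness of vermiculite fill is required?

L ≈ 11.6 mm

Series thermal resistances:
R_carbon steel = L/(kA) = 0.0028/(45.4×20.9) = 2.951×10^-6 K/W
R_brass = L/(kA) = 0.0028/(117×20.9) = 1.145×10^-6 K/W
R_outer film = 1/(h_o·A) = 1/(4.44×20.9) = 0.01078 K/W
Sum of the known resistances R_other = 0.01078 K/W
Required total resistance R_tot = ΔT/Q_allow = 182/9190 = 0.0198 K/W
R_vermiculite fill = R_tot − R_other = 0.009024 K/W
L = R·k·A = 0.009024×0.0616×20.9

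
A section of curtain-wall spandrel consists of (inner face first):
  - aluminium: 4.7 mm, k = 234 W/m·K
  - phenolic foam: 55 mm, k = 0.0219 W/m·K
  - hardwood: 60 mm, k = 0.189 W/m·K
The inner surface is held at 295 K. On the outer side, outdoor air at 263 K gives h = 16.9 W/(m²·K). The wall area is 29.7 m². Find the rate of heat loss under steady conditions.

Q ≈ 329 W

Thermal resistances in series:
R_aluminium = L/(kA) = 0.0047/(234×29.7) = 6.763×10^-7 K/W
R_phenolic foam = L/(kA) = 0.055/(0.0219×29.7) = 0.08456 K/W
R_hardwood = L/(kA) = 0.06/(0.189×29.7) = 0.01069 K/W
R_outer film = 1/(h_o·A) = 1/(16.9×29.7) = 0.001992 K/W
R_total = 0.09724 K/W
Q = ΔT / R_total = 32 / 0.09724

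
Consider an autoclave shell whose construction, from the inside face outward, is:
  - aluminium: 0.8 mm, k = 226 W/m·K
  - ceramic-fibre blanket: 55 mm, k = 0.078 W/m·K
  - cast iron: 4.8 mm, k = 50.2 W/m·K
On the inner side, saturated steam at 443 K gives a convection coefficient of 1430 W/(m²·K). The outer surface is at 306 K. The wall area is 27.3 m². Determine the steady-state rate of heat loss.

Using the resistance-network approach (series):
R_inner film = 1/(h_i·A) = 1/(1430×27.3) = 2.562×10^-5 K/W
R_aluminium = L/(kA) = 0.0008/(226×27.3) = 1.297×10^-7 K/W
R_ceramic-fibre blanket = L/(kA) = 0.055/(0.078×27.3) = 0.02583 K/W
R_cast iron = L/(kA) = 0.0048/(50.2×27.3) = 3.502×10^-6 K/W
R_total = 0.02586 K/W
Q = ΔT / R_total = 137 / 0.02586

Q ≈ 5300 W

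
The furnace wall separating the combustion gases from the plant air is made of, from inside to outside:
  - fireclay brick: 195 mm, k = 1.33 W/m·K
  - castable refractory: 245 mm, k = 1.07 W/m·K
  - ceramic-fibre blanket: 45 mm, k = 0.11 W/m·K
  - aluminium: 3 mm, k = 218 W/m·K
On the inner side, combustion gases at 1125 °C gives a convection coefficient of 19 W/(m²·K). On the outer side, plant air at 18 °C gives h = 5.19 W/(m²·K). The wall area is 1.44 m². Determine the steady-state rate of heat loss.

Q ≈ 1550 W

Series thermal resistances:
R_inner film = 1/(h_i·A) = 1/(19×1.44) = 0.03655 K/W
R_fireclay brick = L/(kA) = 0.195/(1.33×1.44) = 0.1018 K/W
R_castable refractory = L/(kA) = 0.245/(1.07×1.44) = 0.159 K/W
R_ceramic-fibre blanket = L/(kA) = 0.045/(0.11×1.44) = 0.2841 K/W
R_aluminium = L/(kA) = 0.003/(218×1.44) = 9.557×10^-6 K/W
R_outer film = 1/(h_o·A) = 1/(5.19×1.44) = 0.1338 K/W
R_total = 0.7153 K/W
Q = ΔT / R_total = 1107 / 0.7153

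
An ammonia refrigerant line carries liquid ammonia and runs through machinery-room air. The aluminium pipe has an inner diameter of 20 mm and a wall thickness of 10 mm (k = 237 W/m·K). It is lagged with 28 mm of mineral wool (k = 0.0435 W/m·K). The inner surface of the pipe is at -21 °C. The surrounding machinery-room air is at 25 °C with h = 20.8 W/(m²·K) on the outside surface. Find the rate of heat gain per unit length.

Cylindrical conduction, so R = ln(r₂/r₁)/(2πkL) per layer, in series:
R_aluminium pipe wall = ln(20/10)/(2π×237×1) = 4.655×10^-4 K/W
R_mineral wool = ln(48/20)/(2π×0.0435×1) = 3.203 K/W
R_outer film = 1/(h_o·2πr_oL) = 1/(20.8×2π×0.048×1) = 0.1594 K/W
R_total = 3.363 K/W
Q = ΔT/R_total = 46/3.363

q′ ≈ 13.7 W/m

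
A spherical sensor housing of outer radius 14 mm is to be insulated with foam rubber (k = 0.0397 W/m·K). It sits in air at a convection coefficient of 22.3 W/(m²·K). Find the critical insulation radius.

r_cr ≈ 3.56 mm

For a sphere r_cr = 2k/h = 2×0.0397/22.3
r_cr = 3.56 mm; since the bare radius (14 mm) is above r_cr, any added insulation will reduce heat loss.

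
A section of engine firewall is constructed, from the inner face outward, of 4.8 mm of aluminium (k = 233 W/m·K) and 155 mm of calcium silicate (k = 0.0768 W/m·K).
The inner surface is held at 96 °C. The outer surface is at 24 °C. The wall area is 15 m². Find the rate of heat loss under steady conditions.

Model the wall as resistances in series:
R_aluminium = L/(kA) = 0.0048/(233×15) = 1.373×10^-6 K/W
R_calcium silicate = L/(kA) = 0.155/(0.0768×15) = 0.1345 K/W
R_total = 0.1345 K/W
Q = ΔT / R_total = 72 / 0.1345

Q ≈ 535 W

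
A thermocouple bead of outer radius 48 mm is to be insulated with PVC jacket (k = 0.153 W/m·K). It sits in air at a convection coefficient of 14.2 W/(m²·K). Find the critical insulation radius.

For a sphere r_cr = 2k/h = 2×0.153/14.2
r_cr = 21.5 mm; since the bare radius (48 mm) is above r_cr, any added insulation will reduce heat loss.

r_cr ≈ 21.5 mm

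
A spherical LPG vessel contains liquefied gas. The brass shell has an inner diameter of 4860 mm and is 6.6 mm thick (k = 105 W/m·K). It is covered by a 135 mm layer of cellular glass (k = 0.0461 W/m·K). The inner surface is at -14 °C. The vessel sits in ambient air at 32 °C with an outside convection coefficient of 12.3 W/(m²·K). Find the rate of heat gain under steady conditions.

Q ≈ 1210 W

Radial (spherical) resistances in series:
R_brass shell = (1/2.43 − 1/2.4366)/(4π×105) = 8.448×10^-7 K/W
R_cellular glass = (1/2.4366 − 1/2.5716)/(4π×0.0461) = 0.03719 K/W
R_outer film = 1/(h·4πr_o²) = 1/(12.3×4π×2.5716²) = 9.783×10^-4 K/W
R_total = 0.03817 K/W
Q = ΔT/R_total = 46/0.03817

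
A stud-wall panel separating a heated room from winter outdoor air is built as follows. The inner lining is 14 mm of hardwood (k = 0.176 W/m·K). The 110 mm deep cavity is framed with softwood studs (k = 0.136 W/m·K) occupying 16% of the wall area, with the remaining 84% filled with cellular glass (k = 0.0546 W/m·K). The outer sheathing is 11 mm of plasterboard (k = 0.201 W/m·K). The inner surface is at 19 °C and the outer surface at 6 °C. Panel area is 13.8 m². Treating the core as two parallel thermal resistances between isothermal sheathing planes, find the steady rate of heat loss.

Sheathing layers in series; stud and cavity paths in parallel between them.
R_inner = 0.014/(0.176×13.8) = 0.005764 K/W
R_stud  = 0.11/(0.136×0.16×13.8) = 0.3663 K/W
R_cav   = 0.11/(0.0546×0.84×13.8) = 0.1738 K/W
1/R_core = 1/R_stud + 1/R_cav → R_core = 0.1179 K/W
R_outer = 0.011/(0.201×13.8) = 0.003966 K/W
R_total = 0.1276 K/W
Q = ΔT/R_total = 13/0.1276

Q ≈ 102 W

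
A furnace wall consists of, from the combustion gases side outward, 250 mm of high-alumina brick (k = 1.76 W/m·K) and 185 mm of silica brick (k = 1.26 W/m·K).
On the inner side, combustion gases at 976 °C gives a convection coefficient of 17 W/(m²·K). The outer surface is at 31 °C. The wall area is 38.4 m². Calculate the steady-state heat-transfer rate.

Q ≈ 104000 W

Treating each layer as a thermal resistance in series:
R_inner film = 1/(h_i·A) = 1/(17×38.4) = 0.001532 K/W
R_high-alumina brick = L/(kA) = 0.25/(1.76×38.4) = 0.003699 K/W
R_silica brick = L/(kA) = 0.185/(1.26×38.4) = 0.003824 K/W
R_total = 0.009055 K/W
Q = ΔT / R_total = 945 / 0.009055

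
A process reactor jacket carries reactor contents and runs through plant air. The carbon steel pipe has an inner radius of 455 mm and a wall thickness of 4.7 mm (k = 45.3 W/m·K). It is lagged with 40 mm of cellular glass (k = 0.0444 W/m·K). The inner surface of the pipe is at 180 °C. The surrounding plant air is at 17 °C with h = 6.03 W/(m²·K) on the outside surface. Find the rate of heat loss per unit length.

Per-layer cylindrical resistances, series-summed:
R_carbon steel pipe wall = ln(459.7/455)/(2π×45.3×1) = 3.611×10^-5 K/W
R_cellular glass = ln(499.7/459.7)/(2π×0.0444×1) = 0.2991 K/W
R_outer film = 1/(h_o·2πr_oL) = 1/(6.03×2π×0.4997×1) = 0.05282 K/W
R_total = 0.3519 K/W
Q = ΔT/R_total = 163/0.3519

q′ ≈ 463 W/m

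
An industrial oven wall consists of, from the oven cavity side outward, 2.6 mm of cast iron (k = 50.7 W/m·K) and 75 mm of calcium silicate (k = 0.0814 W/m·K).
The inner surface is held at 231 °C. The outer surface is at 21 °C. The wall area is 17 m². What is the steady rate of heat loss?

Q ≈ 3870 W

Treating each layer as a thermal resistance in series:
R_cast iron = L/(kA) = 0.0026/(50.7×17) = 3.017×10^-6 K/W
R_calcium silicate = L/(kA) = 0.075/(0.0814×17) = 0.0542 K/W
R_total = 0.0542 K/W
Q = ΔT / R_total = 210 / 0.0542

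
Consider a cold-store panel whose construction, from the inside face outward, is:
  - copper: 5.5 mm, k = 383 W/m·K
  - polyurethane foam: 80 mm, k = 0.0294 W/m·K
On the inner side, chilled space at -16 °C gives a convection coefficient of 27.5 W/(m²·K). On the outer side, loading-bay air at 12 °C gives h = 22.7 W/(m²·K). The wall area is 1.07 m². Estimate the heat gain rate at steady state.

Using the resistance-network approach (series):
R_inner film = 1/(h_i·A) = 1/(27.5×1.07) = 0.03398 K/W
R_copper = L/(kA) = 0.0055/(383×1.07) = 1.342×10^-5 K/W
R_polyurethane foam = L/(kA) = 0.08/(0.0294×1.07) = 2.543 K/W
R_outer film = 1/(h_o·A) = 1/(22.7×1.07) = 0.04117 K/W
R_total = 2.618 K/W
Q = ΔT / R_total = 28 / 2.618

Q ≈ 10.7 W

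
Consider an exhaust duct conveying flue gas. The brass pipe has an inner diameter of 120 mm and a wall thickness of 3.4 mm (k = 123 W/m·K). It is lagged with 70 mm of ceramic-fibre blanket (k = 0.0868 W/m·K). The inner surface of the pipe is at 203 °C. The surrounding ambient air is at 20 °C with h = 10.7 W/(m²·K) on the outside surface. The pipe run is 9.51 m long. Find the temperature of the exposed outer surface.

Treating each annulus and film as a series resistance:
R_brass pipe wall = ln(63.4/60)/(2π×123×9.51) = 7.5×10^-6 K/W
R_ceramic-fibre blanket = ln(133.4/63.4)/(2π×0.0868×9.51) = 0.1434 K/W
R_outer film = 1/(h_o·2πr_oL) = 1/(10.7×2π×0.1334×9.51) = 0.01172 K/W
R_total = 0.1552 K/W
Q = ΔT/R_total = 183/0.1552
Q = 1180 W
T_interface = T_inner − Q·ΣR(inner→interface) = 203 − 1180×0.1434

T ≈ 33.8 °C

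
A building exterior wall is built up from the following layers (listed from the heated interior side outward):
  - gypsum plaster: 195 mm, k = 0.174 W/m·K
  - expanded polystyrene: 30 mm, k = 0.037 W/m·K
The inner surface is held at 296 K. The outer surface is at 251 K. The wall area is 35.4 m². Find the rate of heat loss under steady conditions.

Q ≈ 825 W

Model the wall as resistances in series:
R_gypsum plaster = L/(kA) = 0.195/(0.174×35.4) = 0.03166 K/W
R_expanded polystyrene = L/(kA) = 0.03/(0.037×35.4) = 0.0229 K/W
R_total = 0.05456 K/W
Q = ΔT / R_total = 45 / 0.05456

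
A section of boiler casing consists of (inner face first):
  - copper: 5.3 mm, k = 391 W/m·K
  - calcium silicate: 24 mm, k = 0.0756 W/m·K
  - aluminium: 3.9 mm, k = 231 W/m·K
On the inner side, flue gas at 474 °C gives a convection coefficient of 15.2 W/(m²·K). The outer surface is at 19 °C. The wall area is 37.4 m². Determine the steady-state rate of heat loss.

Q ≈ 44400 W

Model the wall as resistances in series:
R_inner film = 1/(h_i·A) = 1/(15.2×37.4) = 0.001759 K/W
R_copper = L/(kA) = 0.0053/(391×37.4) = 3.624×10^-7 K/W
R_calcium silicate = L/(kA) = 0.024/(0.0756×37.4) = 0.008488 K/W
R_aluminium = L/(kA) = 0.0039/(231×37.4) = 4.514×10^-7 K/W
R_total = 0.01025 K/W
Q = ΔT / R_total = 455 / 0.01025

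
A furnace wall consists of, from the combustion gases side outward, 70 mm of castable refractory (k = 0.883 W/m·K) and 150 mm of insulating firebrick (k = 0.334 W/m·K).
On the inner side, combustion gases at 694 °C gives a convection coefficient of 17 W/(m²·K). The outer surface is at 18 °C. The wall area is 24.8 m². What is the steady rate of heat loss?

Treating each layer as a thermal resistance in series:
R_inner film = 1/(h_i·A) = 1/(17×24.8) = 0.002372 K/W
R_castable refractory = L/(kA) = 0.07/(0.883×24.8) = 0.003197 K/W
R_insulating firebrick = L/(kA) = 0.15/(0.334×24.8) = 0.01811 K/W
R_total = 0.02368 K/W
Q = ΔT / R_total = 676 / 0.02368

Q ≈ 28600 W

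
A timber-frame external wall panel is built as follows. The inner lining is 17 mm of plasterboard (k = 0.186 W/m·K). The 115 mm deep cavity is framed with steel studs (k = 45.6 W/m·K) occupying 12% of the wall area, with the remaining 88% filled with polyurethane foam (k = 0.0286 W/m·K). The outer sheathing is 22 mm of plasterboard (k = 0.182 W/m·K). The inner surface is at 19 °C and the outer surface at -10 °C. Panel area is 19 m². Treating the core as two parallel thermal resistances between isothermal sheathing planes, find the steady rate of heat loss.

Q ≈ 2360 W

Sheathing layers in series; stud and cavity paths in parallel between them.
R_inner = 0.017/(0.186×19) = 0.00481 K/W
R_stud  = 0.115/(45.6×0.12×19) = 0.001106 K/W
R_cav   = 0.115/(0.0286×0.88×19) = 0.2405 K/W
1/R_core = 1/R_stud + 1/R_cav → R_core = 0.001101 K/W
R_outer = 0.022/(0.182×19) = 0.006362 K/W
R_total = 0.01227 K/W
Q = ΔT/R_total = 29/0.01227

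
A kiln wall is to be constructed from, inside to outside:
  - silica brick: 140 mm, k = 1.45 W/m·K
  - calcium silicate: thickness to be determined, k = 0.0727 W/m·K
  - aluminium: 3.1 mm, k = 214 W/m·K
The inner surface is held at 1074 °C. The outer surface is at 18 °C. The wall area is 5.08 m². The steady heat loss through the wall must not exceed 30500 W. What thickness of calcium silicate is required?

Thermal resistances in series:
R_silica brick = L/(kA) = 0.14/(1.45×5.08) = 0.01901 K/W
R_aluminium = L/(kA) = 0.0031/(214×5.08) = 2.852×10^-6 K/W
Sum of the known resistances R_other = 0.01901 K/W
Required total resistance R_tot = ΔT/Q_allow = 1056/30500 = 0.03462 K/W
R_calcium silicate = R_tot − R_other = 0.01561 K/W
L = R·k·A = 0.01561×0.0727×5.08

L ≈ 5.77 mm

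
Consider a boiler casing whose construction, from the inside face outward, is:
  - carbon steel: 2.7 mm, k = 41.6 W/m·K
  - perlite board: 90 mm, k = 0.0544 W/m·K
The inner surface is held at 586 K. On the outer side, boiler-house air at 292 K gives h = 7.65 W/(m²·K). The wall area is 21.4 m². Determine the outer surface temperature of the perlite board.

Treating each layer as a thermal resistance in series:
R_carbon steel = L/(kA) = 0.0027/(41.6×21.4) = 3.033×10^-6 K/W
R_perlite board = L/(kA) = 0.09/(0.0544×21.4) = 0.07731 K/W
R_outer film = 1/(h_o·A) = 1/(7.65×21.4) = 0.006108 K/W
R_total = 0.08342 K/W;  Q = ΔT/R_total = 294/0.08342 = 3524 W
T_interface = T_inner − Q·ΣR(inner→interface) = 586 − 3520×0.07731

T ≈ 314 K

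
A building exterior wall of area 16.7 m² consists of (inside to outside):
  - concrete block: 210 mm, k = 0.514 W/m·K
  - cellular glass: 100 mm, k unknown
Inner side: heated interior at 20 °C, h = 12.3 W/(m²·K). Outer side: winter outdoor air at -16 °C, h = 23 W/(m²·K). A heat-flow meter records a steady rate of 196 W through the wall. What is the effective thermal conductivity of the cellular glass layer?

Using the resistance-network approach (series):
R_inner film = 1/(h_i·A) = 1/(12.3×16.7) = 0.004868 K/W
R_concrete block = L/(kA) = 0.21/(0.514×16.7) = 0.02446 K/W
R_outer film = 1/(h_o·A) = 1/(23×16.7) = 0.002603 K/W
Sum of known resistances R_other = 0.03194 K/W
Total R = ΔT/Q = 36/196 = 0.1837 K/W
R_cellular glass = R_total − R_other = 0.1517 K/W
k = L/(R·A) = 0.1/(0.1517×16.7)

k ≈ 0.0395 W/(m·K)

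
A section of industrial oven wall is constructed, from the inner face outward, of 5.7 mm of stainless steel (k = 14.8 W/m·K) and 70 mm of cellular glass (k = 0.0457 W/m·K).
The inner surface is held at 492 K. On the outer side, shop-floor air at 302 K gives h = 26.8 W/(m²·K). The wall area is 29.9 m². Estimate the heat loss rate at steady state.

Thermal resistances in series:
R_stainless steel = L/(kA) = 0.0057/(14.8×29.9) = 1.288×10^-5 K/W
R_cellular glass = L/(kA) = 0.07/(0.0457×29.9) = 0.05123 K/W
R_outer film = 1/(h_o·A) = 1/(26.8×29.9) = 0.001248 K/W
R_total = 0.05249 K/W
Q = ΔT / R_total = 190 / 0.05249

Q ≈ 3620 W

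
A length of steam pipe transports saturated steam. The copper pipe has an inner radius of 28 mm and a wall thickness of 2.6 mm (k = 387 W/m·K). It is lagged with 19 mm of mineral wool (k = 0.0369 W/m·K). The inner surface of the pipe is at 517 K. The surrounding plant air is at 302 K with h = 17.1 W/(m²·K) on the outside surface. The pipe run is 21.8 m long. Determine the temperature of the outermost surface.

For a radial system each layer contributes R = ln(r_out/r_in)/(2πkL); films add R = 1/(hA).
R_copper pipe wall = ln(30.6/28)/(2π×387×21.8) = 1.675×10^-6 K/W
R_mineral wool = ln(49.6/30.6)/(2π×0.0369×21.8) = 0.09556 K/W
R_outer film = 1/(h_o·2πr_oL) = 1/(17.1×2π×0.0496×21.8) = 0.008608 K/W
R_total = 0.1042 K/W
Q = ΔT/R_total = 215/0.1042
Q = 2060 W
T_interface = T_inner − Q·ΣR(inner→interface) = 517 − 2060×0.09556

T ≈ 320 K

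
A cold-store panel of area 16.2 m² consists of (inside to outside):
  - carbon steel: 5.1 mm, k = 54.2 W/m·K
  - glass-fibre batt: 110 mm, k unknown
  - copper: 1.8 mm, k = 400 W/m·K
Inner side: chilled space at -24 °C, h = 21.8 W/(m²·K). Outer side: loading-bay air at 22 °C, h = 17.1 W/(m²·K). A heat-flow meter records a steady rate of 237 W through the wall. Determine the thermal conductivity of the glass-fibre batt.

Model the wall as resistances in series:
R_inner film = 1/(h_i·A) = 1/(21.8×16.2) = 0.002832 K/W
R_carbon steel = L/(kA) = 0.0051/(54.2×16.2) = 5.808×10^-6 K/W
R_copper = L/(kA) = 0.0018/(400×16.2) = 2.778×10^-7 K/W
R_outer film = 1/(h_o·A) = 1/(17.1×16.2) = 0.00361 K/W
Sum of known resistances R_other = 0.006448 K/W
Total R = ΔT/Q = 46/237 = 0.1941 K/W
R_glass-fibre batt = R_total − R_other = 0.1876 K/W
k = L/(R·A) = 0.11/(0.1876×16.2)

k ≈ 0.0362 W/(m·K)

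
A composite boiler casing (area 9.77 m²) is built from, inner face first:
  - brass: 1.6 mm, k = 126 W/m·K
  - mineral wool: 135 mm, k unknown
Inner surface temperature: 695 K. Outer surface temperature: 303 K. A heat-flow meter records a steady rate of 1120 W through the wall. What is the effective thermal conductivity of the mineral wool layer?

Model the wall as resistances in series:
R_brass = L/(kA) = 0.0016/(126×9.77) = 1.3×10^-6 K/W
Sum of known resistances R_other = 1.3×10^-6 K/W
Total R = ΔT/Q = 392/1120 = 0.35 K/W
R_mineral wool = R_total − R_other = 0.35 K/W
k = L/(R·A) = 0.135/(0.35×9.77)

k ≈ 0.0395 W/(m·K)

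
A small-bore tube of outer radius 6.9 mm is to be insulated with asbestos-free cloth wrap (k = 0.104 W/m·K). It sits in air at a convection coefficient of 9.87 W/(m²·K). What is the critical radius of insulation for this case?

r_cr ≈ 10.5 mm

For a cylinder r_cr = k/h = 0.104/9.87
r_cr = 10.5 mm; since the bare radius (6.9 mm) is below r_cr, adding a thin layer of insulation will *increase* heat loss.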